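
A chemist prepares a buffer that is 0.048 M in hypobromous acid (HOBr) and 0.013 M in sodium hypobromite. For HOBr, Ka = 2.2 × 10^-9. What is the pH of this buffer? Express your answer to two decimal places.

pH = 8.09

pKa = −log(2.2 × 10^-9) = 8.658
Using pH = pKa + log([base]/[acid]) with [base]/[acid] = 0.013/0.048:
pH = 8.658 + (-0.567) = 8.09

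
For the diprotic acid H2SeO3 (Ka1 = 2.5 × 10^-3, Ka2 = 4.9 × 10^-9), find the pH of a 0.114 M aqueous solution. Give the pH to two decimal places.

pH = 1.80

Ka1 ≫ Ka2, so treat the first dissociation as the only significant source of H+.
Ka1 = x²/(0.114 − x) = 2.5 × 10^-3
Solving the quadratic: x = (−Ka1 + √(Ka1² + 4·Ka1·C₀))/2 = 1.57 × 10^-2 M
pH = −log(1.57 × 10^-2) = 1.80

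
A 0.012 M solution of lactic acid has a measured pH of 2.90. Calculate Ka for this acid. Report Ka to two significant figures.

[H+] = 10^(-2.90) = 1.26 × 10^-3 M
At equilibrium [HA] = 0.012 − 1.26 × 10^-3 = 1.07 × 10^-2 M
Ka = [H+][A-]/[HA] = (1.26 × 10^-3)² / 1.07 × 10^-2 = 1.5 × 10^-4

Ka = 1.5 × 10^-4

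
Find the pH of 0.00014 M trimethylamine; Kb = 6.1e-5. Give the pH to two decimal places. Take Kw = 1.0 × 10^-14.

(CH3)3N + H2O ⇌ (CH3)3NH+ + OH-
Let x = [OH-] at equilibrium. Kb = x²/(0.00014 − x).
x is not negligible relative to C₀; solve x² + 6.1e-05·x − 8.54e-09 = 0.
x = (−Kb + √(Kb² + 4·Kb·C₀))/2 = 6.68 × 10^-5 M
pOH = −log(6.68 × 10^-5) = 4.18; pH = 14.00 − 4.18 = 9.82

pH = 9.82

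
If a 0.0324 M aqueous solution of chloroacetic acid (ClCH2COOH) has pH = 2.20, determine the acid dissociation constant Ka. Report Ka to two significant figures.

[H+] = 10^(-2.20) = 6.31 × 10^-3 M
At equilibrium [HA] = 0.0324 − 6.31 × 10^-3 = 2.61 × 10^-2 M
Ka = [H+][A-]/[HA] = (6.31 × 10^-3)² / 2.61 × 10^-2 = 1.5 × 10^-3

Ka = 1.5 × 10^-3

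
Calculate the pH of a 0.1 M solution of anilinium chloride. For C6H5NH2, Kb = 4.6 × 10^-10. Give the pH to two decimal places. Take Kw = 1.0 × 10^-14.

C6H5NH3+ is the conjugate acid of the weak base C6H5NH2.
Ka = Kw/Kb = 1.0×10^-14 / 4.6 × 10^-10 = 2.17 × 10^-5
Let x = [H+] at equilibrium. Ka = x²/(0.1 − x).
Neglecting x in the denominator: x = √(2.17 × 10^-5 × 0.1) = 1.47 × 10^-3 M
Check: 1.5% ionized — well under 5%, approximation valid.
pH = −log[H+] = −log(1.47 × 10^-3) = 2.83

pH = 2.83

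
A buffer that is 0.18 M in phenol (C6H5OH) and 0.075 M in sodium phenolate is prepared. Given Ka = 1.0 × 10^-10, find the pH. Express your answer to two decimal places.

pKa = −log(1.0 × 10^-10) = 10.000
pH = pKa + log([A⁻]/[HA]) = 10.000 + log(0.075/0.18)
pH = 10.000 + (-0.380) = 9.62

pH = 9.62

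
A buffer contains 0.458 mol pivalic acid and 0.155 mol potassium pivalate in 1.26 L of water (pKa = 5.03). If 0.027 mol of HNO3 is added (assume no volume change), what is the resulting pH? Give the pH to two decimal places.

pH = 4.45

Added H+ converts (CH3)3CCOO- to (CH3)3CCOOH: (CH3)3CCOOH → 0.485 mol, (CH3)3CCOO- → 0.128 mol.
Henderson–Hasselbalch with mole ratio 0.128/0.485: pH = 5.03 + (-0.579)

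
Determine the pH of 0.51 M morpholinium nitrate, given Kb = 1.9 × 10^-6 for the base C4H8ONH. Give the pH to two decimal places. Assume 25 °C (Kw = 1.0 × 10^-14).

pH = 4.29

C4H8ONH2+ is the conjugate acid of the weak base C4H8ONH.
Ka = Kw/Kb = 1.0×10^-14 / 1.9 × 10^-6 = 5.26 × 10^-9
From the ICE table, Ka = [H+]²/(0.51 − [H+]) = 5.26 × 10^-9.
Assume [H+] ≪ 0.51: [H+] ≈ √(5.26 × 10^-9 × 0.51) = 5.18 × 10^-5 M
pH = −log(5.18 × 10^-5) = 4.29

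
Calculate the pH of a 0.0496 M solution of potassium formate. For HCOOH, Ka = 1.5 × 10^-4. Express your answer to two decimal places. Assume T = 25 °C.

HCOO- is the conjugate base of the weak acid HCOOH.
Kb = Kw/Ka = 1.0×10^-14 / 1.5 × 10^-4 = 6.67 × 10^-11
Kb = [OH-]²/(0.0496 − [OH-]) = 6.67 × 10^-11
Since Kb ≪ C₀, [OH-] ≈ √(Kb·C₀) = 1.82 × 10^-6 M.
pOH = −log(1.82 × 10^-6) = 5.74; pH = 14.00 − 5.74 = 8.26

pH = 8.26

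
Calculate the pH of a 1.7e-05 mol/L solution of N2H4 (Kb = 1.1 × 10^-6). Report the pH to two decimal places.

N2H4 + H2O ⇌ N2H5+ + OH-
From the ICE table, Kb = [OH-]²/(1.7e-05 − [OH-]) = 1.1 × 10^-6.
Here C₀/Kb ≈ 15.5, so the small-[OH-] approximation fails. Use the quadratic:
[OH-] = (−Kb + √(Kb² + 4·Kb·C₀))/2 = 3.81 × 10^-6 M
pOH = 5.42, so pH = 14.00 − pOH = 8.58

pH = 8.58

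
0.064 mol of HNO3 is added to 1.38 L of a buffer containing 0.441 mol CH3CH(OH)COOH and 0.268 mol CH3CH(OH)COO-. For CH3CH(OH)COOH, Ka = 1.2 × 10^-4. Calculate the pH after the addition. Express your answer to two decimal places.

Added H+ converts CH3CH(OH)COO- to CH3CH(OH)COOH: CH3CH(OH)COOH → 0.505 mol, CH3CH(OH)COO- → 0.204 mol.
pKa = −log(1.2 × 10^-4) = 3.921
pH = pKa + log(n_CH3CH(OH)COO-/n_CH3CH(OH)COOH) = 3.921 + log(0.204/0.505) = 3.921 + (-0.394)

pH = 3.53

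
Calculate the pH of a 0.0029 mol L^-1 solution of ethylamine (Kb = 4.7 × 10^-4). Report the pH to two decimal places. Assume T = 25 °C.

pH = 10.98

C2H5NH2 + H2O ⇌ C2H5NH3+ + OH-
Kb = [OH-]²/(0.0029 − [OH-]) = 4.7 × 10^-4
[OH-] is not negligible relative to C₀; solve [OH-]² + 0.00047·[OH-] − 1.36e-06 = 0.
[OH-] = [−0.00047 + √(0.00047² + 5.45e-06)]/2 = 9.56 × 10^-4 M
pOH = 3.02, so pH = 14.00 − pOH = 10.98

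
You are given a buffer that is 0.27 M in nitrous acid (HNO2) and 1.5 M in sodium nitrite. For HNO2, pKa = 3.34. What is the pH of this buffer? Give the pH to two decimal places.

Using pH = pKa + log([base]/[acid]) with [base]/[acid] = 1.5/0.27:
pH = 3.34 + (+0.745) = 4.08

pH = 4.08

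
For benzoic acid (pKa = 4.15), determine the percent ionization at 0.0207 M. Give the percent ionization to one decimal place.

C6H5COOH ⇌ C6H5COO- + H+; let x = [H+] at equilibrium.
Ka = 10^(−4.15) = 7.08 × 10^-5
Solve x² + 7.08e-05x − 1.47e-06 = 0 → x = 1.18 × 10^-3 M
% ionization = x/C₀ × 100% = 1.18 × 10^-3/0.0207 × 100% = 5.7%

5.7%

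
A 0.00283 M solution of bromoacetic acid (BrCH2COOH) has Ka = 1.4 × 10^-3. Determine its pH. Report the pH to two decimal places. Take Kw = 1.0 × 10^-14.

pH = 2.85

BrCH2COOH ⇌ BrCH2COO- + H+
Ka = [H+]²/(0.00283 − [H+]) = 1.4 × 10^-3
Here C₀/Ka ≈ 2.02, so the small-[H+] approximation fails. Use the quadratic:
[H+] = [−0.0014 + √(0.0014² + 1.58e-05)]/2 = 1.41 × 10^-3 M
pH = −log[H+] = −log(1.41 × 10^-3) = 2.85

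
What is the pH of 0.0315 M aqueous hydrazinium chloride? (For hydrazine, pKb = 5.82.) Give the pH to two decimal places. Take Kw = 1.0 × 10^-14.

N2H5+ is the conjugate acid of the weak base N2H4.
Kb = 10^(−5.82) = 1.51 × 10^-6
Ka = Kw/Kb = 1.0×10^-14 / 1.51 × 10^-6 = 6.62 × 10^-9
From the ICE table, Ka = x²/(0.0315 − x) = 6.62 × 10^-9.
Since Ka ≪ C₀, x ≈ √(Ka·C₀) = 1.44 × 10^-5 M.
pH = −log[H+] = −log(1.44 × 10^-5) = 4.84

pH = 4.84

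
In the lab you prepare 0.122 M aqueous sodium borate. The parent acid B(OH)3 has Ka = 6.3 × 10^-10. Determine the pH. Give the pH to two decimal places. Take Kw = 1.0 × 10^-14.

B(OH)4- is the conjugate base of the weak acid B(OH)3.
Kb = Kw/Ka = 1.0×10^-14 / 6.3 × 10^-10 = 1.59 × 10^-5
Kb = [OH-]²/(0.122 − [OH-]) = 1.59 × 10^-5
Assume [OH-] ≪ 0.122: [OH-] ≈ √(1.59 × 10^-5 × 0.122) = 1.39 × 10^-3 M
pOH = 2.86, so pH = 14.00 − pOH = 11.14

pH = 11.14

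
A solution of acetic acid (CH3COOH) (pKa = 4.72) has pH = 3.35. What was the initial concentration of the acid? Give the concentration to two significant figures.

[H+] = 10^(-3.35) = 4.47 × 10^-4 M = x
Ka = 10^(−4.72) = 1.91 × 10^-5
Ka = x²/(C₀ − x) ⇒ C₀ = x + x²/Ka
C₀ = 4.47 × 10^-4 + (4.47 × 10^-4)²/(1.91 × 10^-5) = 1.09 × 10^-2 M

C₀ = 1.1 × 10^-2 M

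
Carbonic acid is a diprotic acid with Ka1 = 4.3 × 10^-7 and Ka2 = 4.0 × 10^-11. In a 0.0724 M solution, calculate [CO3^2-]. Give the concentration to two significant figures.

4.0 × 10^-11 M

First ionization gives [H+] ≈ [HCO3-] = 1.76 × 10^-4 M.
Second step: Ka2 = [H+][CO3^2-]/[HCO3-] ≈ [CO3^2-] (since [H+] ≈ [HCO3-]).
So [CO3^2-] ≈ Ka2.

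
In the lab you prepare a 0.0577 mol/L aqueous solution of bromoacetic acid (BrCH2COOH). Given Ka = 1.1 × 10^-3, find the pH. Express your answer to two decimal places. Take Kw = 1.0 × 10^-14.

BrCH2COOH ⇌ BrCH2COO- + H+
Let x = [H+] at equilibrium. Ka = x²/(0.0577 − x).
The 5% rule fails; solving x² + Ka·x − Ka·C₀ = 0 exactly:
x = (−Ka + √(Ka² + 4·Ka·C₀))/2 = 7.44 × 10^-3 M
pH = −log(7.44 × 10^-3) = 2.13

pH = 2.13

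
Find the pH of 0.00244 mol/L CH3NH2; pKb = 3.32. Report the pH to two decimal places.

pH = 10.94

CH3NH2 + H2O ⇌ CH3NH3+ + OH-
Kb = 10^(−3.32) = 4.79 × 10^-4
Kb = [OH-]²/(0.00244 − [OH-]) = 4.79 × 10^-4
The 5% rule fails; solving [OH-]² + Kb·[OH-] − Kb·C₀ = 0 exactly:
[OH-] = [−0.000479 + √(0.000479² + 4.68e-06)]/2 = 8.68 × 10^-4 M
pOH = 3.06, so pH = 14.00 − pOH = 10.94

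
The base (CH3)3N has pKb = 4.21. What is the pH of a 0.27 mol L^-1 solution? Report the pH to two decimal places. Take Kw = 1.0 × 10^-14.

pH = 11.61

(CH3)3N + H2O ⇌ (CH3)3NH+ + OH-
Kb = 10^(−4.21) = 6.17 × 10^-5
From the ICE table, Kb = x²/(0.27 − x) = 6.17 × 10^-5.
Since Kb ≪ C₀, x ≈ √(Kb·C₀) = 4.08 × 10^-3 M.
pOH = −log(4.08 × 10^-3) = 2.39; pH = 14.00 − 2.39 = 11.61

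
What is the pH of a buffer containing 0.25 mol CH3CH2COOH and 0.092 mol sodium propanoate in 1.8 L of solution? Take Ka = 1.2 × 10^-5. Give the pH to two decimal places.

pKa = −log(1.2 × 10^-5) = 4.921
pH = pKa + log([A⁻]/[HA]) = 4.921 + log(0.092/0.25)
pH = 4.921 + (-0.434) = 4.49

pH = 4.49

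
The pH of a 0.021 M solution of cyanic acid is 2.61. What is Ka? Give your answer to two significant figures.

Ka = 3.2 × 10^-4

[H+] = 10^(-2.61) = 2.45 × 10^-3 M
At equilibrium [HA] = 0.021 − 2.45 × 10^-3 = 1.86 × 10^-2 M
Ka = [H+][A-]/[HA] = (2.45 × 10^-3)² / 1.86 × 10^-2 = 3.2 × 10^-4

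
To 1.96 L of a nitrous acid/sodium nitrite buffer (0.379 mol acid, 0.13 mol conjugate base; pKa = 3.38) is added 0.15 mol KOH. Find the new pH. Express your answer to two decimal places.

pH = 3.47

OH- converts HNO2 to NO2-: HNO2 → 0.229 mol, NO2- → 0.28 mol.
Henderson–Hasselbalch with mole ratio 0.28/0.229: pH = 3.38 + (+0.087)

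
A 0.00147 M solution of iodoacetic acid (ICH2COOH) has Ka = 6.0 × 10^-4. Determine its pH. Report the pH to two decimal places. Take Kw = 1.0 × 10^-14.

pH = 3.16

ICH2COOH ⇌ ICH2COO- + H+
From the ICE table, Ka = [H+]²/(0.00147 − [H+]) = 6.0 × 10^-4.
The 5% rule fails; solving [H+]² + Ka·[H+] − Ka·C₀ = 0 exactly:
[H+] = [−0.0006 + √(0.0006² + 3.53e-06)]/2 = 6.86 × 10^-4 M
pH = −log[H+] = −log(6.86 × 10^-4) = 3.16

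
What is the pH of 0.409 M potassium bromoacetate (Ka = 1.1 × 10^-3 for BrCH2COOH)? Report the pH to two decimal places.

BrCH2COO- is the conjugate base of the weak acid BrCH2COOH.
Kb = Kw/Ka = 1.0×10^-14 / 1.1 × 10^-3 = 9.09 × 10^-12
From the ICE table, Kb = [OH-]²/(0.409 − [OH-]) = 9.09 × 10^-12.
Since Kb ≪ C₀, [OH-] ≈ √(Kb·C₀) = 1.93 × 10^-6 M.
Check: 0.00047% ionized — well under 5%, approximation valid.
pOH = 5.71, so pH = 14.00 − pOH = 8.29

pH = 8.29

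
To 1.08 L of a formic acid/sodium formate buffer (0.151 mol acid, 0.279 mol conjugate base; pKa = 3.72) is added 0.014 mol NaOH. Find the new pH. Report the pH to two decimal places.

pH = 4.05

OH- converts HCOOH to HCOO-: HCOOH → 0.137 mol, HCOO- → 0.293 mol.
pH = pKa + log([A⁻]/[HA]) = 3.72 + log(0.293/0.137) = 3.72 +0.330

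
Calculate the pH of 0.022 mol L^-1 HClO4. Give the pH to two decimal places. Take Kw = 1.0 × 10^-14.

pH = 1.66

HClO4 is a strong acid and dissociates completely, so [H+] = 0.022 M.
pH = -log(0.022) = 1.66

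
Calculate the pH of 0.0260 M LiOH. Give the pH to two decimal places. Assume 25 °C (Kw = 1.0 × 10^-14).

LiOH is a strong base; [OH-] = 0.026 M.
pOH = -log(0.026) = 1.59
pH = 14.00 - 1.59 = 12.41

pH = 12.41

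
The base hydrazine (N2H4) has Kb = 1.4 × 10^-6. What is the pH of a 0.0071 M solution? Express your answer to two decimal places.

pH = 10.00

N2H4 + H2O ⇌ N2H5+ + OH-
From the ICE table, Kb = x²/(0.0071 − x) = 1.4 × 10^-6.
Neglecting x in the denominator: x = √(1.4 × 10^-6 × 0.0071) = 9.97 × 10^-5 M
Check: 1.4% ionized — well under 5%, approximation valid.
pOH = −log(9.97 × 10^-5) = 4.00; pH = 14.00 − 4.00 = 10.00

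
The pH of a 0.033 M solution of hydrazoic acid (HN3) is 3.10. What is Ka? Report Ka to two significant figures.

Ka = 2.0 × 10^-5

[H+] = 10^(-3.10) = 7.94 × 10^-4 M
At equilibrium [HA] = 0.033 − 7.94 × 10^-4 = 3.22 × 10^-2 M
Ka = [H+][A-]/[HA] = (7.94 × 10^-4)² / 3.22 × 10^-2 = 2.0 × 10^-5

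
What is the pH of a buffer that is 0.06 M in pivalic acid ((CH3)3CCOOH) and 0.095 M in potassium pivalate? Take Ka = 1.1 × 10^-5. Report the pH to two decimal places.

pH = 5.16

pKa = −log(1.1 × 10^-5) = 4.959
pH = pKa + log([A⁻]/[HA]) = 4.959 + log(0.095/0.06)
pH = 4.959 + (+0.200) = 5.16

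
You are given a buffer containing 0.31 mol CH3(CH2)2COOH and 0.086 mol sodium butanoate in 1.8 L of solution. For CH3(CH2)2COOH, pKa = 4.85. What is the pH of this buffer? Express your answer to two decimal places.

Henderson–Hasselbalch: pH = pKa + log([CH3(CH2)2COO-]/[CH3(CH2)2COOH]) = 4.85 + log(0.086/0.31)
pH = 4.85 + (-0.557) = 4.29

pH = 4.29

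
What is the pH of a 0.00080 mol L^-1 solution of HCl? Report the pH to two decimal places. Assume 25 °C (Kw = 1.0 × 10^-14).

HCl is a strong acid and dissociates completely, so [H+] = 0.00080 M.
pH = -log(0.0008) = 3.10

pH = 3.10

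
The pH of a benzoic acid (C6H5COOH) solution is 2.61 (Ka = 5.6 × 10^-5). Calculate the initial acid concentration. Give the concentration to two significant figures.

C₀ = 1.1 × 10^-1 M

[H+] = 10^(-2.61) = 2.45 × 10^-3 M = x
Ka = x²/(C₀ − x) ⇒ C₀ = x + x²/Ka
C₀ = 2.45 × 10^-3 + (2.45 × 10^-3)²/(5.6 × 10^-5) = 1.10 × 10^-1 M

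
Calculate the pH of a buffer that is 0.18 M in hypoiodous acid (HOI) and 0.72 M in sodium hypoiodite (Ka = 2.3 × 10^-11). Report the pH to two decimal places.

pKa = −log(2.3 × 10^-11) = 10.638
Henderson–Hasselbalch: pH = pKa + log([OI-]/[HOI]) = 10.638 + log(0.72/0.18)
pH = 10.638 + (+0.602) = 11.24

pH = 11.24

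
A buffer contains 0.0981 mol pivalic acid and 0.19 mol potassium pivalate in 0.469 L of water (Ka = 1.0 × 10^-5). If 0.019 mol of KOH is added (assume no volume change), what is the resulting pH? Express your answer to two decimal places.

OH- converts (CH3)3CCOOH to (CH3)3CCOO-: (CH3)3CCOOH → 0.0791 mol, (CH3)3CCOO- → 0.209 mol.
pKa = −log(1.0 × 10^-5) = 5.000
pH = pKa + log([A⁻]/[HA]) = 5.000 + log(0.209/0.0791) = 5.000 +0.422

pH = 5.42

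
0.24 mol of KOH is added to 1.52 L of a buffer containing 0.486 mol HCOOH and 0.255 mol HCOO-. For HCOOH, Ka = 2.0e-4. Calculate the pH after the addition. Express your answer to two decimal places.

pH = 4.00

OH- converts HCOOH to HCOO-: HCOOH → 0.246 mol, HCOO- → 0.495 mol.
pKa = −log(2.0 × 10^-4) = 3.699
pH = pKa + log(n_HCOO-/n_HCOOH) = 3.699 + log(0.495/0.246) = 3.699 + (+0.304)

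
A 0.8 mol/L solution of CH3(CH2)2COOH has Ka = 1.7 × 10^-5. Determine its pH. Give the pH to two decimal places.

CH3(CH2)2COOH ⇌ CH3(CH2)2COO- + H+
Ka = [H+]²/(0.8 − [H+]) = 1.7 × 10^-5
Since Ka ≪ C₀, [H+] ≈ √(Ka·C₀) = 3.69 × 10^-3 M.
([H+]/C₀ = 0.46% < 5%, so the approximation holds.)
pH = −log[H+] = −log(3.69 × 10^-3) = 2.43

pH = 2.43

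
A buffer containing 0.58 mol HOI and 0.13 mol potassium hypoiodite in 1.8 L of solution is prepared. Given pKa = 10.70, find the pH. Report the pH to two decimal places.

Using pH = pKa + log([base]/[acid]) with [base]/[acid] = 0.13/0.58:
pH = 10.70 + (-0.649) = 10.05

pH = 10.05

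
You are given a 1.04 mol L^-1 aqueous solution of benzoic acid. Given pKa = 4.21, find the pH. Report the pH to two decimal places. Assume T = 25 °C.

pH = 2.10

C6H5COOH ⇌ C6H5COO- + H+
Ka = 10^(−4.21) = 6.17 × 10^-5
From the ICE table, Ka = x²/(1.04 − x) = 6.17 × 10^-5.
Assume x ≪ 1.04: x ≈ √(6.17 × 10^-5 × 1.04) = 8.01 × 10^-3 M
pH = −log[H+] = −log(8.01 × 10^-3) = 2.10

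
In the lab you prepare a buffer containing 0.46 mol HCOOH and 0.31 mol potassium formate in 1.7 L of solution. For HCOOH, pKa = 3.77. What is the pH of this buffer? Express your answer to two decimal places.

pH = 3.60

pH = pKa + log([A⁻]/[HA]) = 3.77 + log(0.31/0.46)
pH = 3.77 + (-0.171) = 3.60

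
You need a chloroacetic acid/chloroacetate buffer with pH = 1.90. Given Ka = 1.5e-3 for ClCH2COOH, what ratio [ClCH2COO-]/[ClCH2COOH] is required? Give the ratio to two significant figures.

ratio = 0.12

pKa = -log(1.5 × 10^-3) = 2.824
pH = pKa + log(r) ⇒ log(r) = 1.90 − 2.824 = -0.924
r = [ClCH2COO-]/[ClCH2COOH] = 10^(-0.924) = 0.119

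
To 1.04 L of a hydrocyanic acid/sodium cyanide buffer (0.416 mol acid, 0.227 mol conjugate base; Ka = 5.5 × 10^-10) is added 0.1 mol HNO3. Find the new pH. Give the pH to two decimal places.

pH = 8.65

Added H+ converts CN- to HCN: HCN → 0.516 mol, CN- → 0.127 mol.
pKa = −log(5.5 × 10^-10) = 9.260
pH = pKa + log([A⁻]/[HA]) = 9.260 + log(0.127/0.516) = 9.260 -0.609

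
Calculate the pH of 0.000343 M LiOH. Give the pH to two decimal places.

pH = 10.54

LiOH is a strong base; [OH-] = 0.000343 M.
pOH = -log(0.000343) = 3.46
pH = 14.00 - 3.46 = 10.54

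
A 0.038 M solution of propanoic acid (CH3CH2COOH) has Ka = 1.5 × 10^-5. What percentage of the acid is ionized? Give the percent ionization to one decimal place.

CH3CH2COOH ⇌ CH3CH2COO- + H+; let x = [H+] at equilibrium.
x ≈ √(Ka·C₀) = √(1.5 × 10^-5 × 0.038) = 7.55 × 10^-4 M
Fraction ionized = 7.55 × 10^-4 / 0.038 = 0.0199 → 2.0%

2.0%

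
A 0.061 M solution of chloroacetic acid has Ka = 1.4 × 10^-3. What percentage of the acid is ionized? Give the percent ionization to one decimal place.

ClCH2COOH ⇌ ClCH2COO- + H+; let x = [H+] at equilibrium.
Ka = x²/(C₀ − x); solving the quadratic gives x = 8.57 × 10^-3 M.
% ionization = x/C₀ × 100% = 8.57 × 10^-3/0.061 × 100% = 14.0%

14.0%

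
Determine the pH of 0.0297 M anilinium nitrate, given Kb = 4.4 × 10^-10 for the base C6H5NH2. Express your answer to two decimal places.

pH = 3.09

C6H5NH3+ is the conjugate acid of the weak base C6H5NH2.
Ka = Kw/Kb = 1.0×10^-14 / 4.4 × 10^-10 = 2.27 × 10^-5
From the ICE table, Ka = x²/(0.0297 − x) = 2.27 × 10^-5.
Since Ka ≪ C₀, x ≈ √(Ka·C₀) = 8.21 × 10^-4 M.
(x/C₀ = 2.8% < 5%, so the approximation holds.)
pH = −log[H+] = −log(8.21 × 10^-4) = 3.09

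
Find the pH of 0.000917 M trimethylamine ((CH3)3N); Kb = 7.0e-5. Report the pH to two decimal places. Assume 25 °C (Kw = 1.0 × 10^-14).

(CH3)3N + H2O ⇌ (CH3)3NH+ + OH-
From the ICE table, Kb = [OH-]²/(0.000917 − [OH-]) = 7.0 × 10^-5.
Here C₀/Kb ≈ 13.1, so the small-[OH-] approximation fails. Use the quadratic:
[OH-] = [−7e-05 + √(7e-05² + 2.57e-07)]/2 = 2.21 × 10^-4 M
pOH = −log(2.21 × 10^-4) = 3.66; pH = 14.00 − 3.66 = 10.34

pH = 10.34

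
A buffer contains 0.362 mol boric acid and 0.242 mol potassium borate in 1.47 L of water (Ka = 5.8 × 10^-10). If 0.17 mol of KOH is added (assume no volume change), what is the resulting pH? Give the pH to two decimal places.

OH- converts B(OH)3 to B(OH)4-: B(OH)3 → 0.192 mol, B(OH)4- → 0.412 mol.
pKa = −log(5.8 × 10^-10) = 9.237
pH = pKa + log([A⁻]/[HA]) = 9.237 + log(0.412/0.192) = 9.237 +0.332

pH = 9.57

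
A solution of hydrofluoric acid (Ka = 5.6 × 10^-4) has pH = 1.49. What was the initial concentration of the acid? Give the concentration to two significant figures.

C₀ = 1.9 M

[H+] = 10^(-1.49) = 3.24 × 10^-2 M = x
Ka = x²/(C₀ − x) ⇒ C₀ = x + x²/Ka
C₀ = 3.24 × 10^-2 + (3.24 × 10^-2)²/(5.6 × 10^-4) = 1.91 M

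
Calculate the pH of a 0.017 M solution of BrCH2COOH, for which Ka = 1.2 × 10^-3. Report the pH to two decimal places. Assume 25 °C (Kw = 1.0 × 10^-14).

pH = 2.40

BrCH2COOH ⇌ BrCH2COO- + H+
Ka = [H+]²/(0.017 − [H+]) = 1.2 × 10^-3
[H+] is not negligible relative to C₀; solve [H+]² + 0.0012·[H+] − 2.04e-05 = 0.
[H+] = (−Ka + √(Ka² + 4·Ka·C₀))/2 = 3.96 × 10^-3 M
pH = −log[H+] = −log(3.96 × 10^-3) = 2.40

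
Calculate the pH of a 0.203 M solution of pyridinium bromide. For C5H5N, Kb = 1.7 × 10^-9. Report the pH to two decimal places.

pH = 2.96

C5H5NH+ is the conjugate acid of the weak base C5H5N.
Ka = Kw/Kb = 1.0×10^-14 / 1.7 × 10^-9 = 5.88 × 10^-6
From the ICE table, Ka = x²/(0.203 − x) = 5.88 × 10^-6.
Neglecting x in the denominator: x = √(5.88 × 10^-6 × 0.203) = 1.09 × 10^-3 M
pH = −log[H+] = −log(1.09 × 10^-3) = 2.96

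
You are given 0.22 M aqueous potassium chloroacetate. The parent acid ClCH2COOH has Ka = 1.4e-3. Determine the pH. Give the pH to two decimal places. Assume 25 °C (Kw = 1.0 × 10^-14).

ClCH2COO- is the conjugate base of the weak acid ClCH2COOH.
Kb = Kw/Ka = 1.0×10^-14 / 1.4 × 10^-3 = 7.14 × 10^-12
From the ICE table, Kb = [OH-]²/(0.22 − [OH-]) = 7.14 × 10^-12.
Assume [OH-] ≪ 0.22: [OH-] ≈ √(7.14 × 10^-12 × 0.22) = 1.25 × 10^-6 M
Check: 0.00057% ionized — well under 5%, approximation valid.
pOH = 5.90, so pH = 14.00 − pOH = 8.10

pH = 8.10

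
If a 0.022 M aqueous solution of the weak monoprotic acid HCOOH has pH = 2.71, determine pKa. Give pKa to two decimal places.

[H+] = 10^(-2.71) = 1.95 × 10^-3 M
At equilibrium [HA] = 0.022 − 1.95 × 10^-3 = 2.00 × 10^-2 M
Ka = [H+][A-]/[HA] = (1.95 × 10^-3)² / 2.00 × 10^-2 = 1.90 × 10^-4
pKa = -log(1.90 × 10^-4) = 3.72

pKa = 3.72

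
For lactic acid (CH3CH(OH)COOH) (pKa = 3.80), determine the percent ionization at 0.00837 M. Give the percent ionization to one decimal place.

CH3CH(OH)COOH ⇌ CH3CH(OH)COO- + H+; let x = [H+] at equilibrium.
Ka = 10^(−3.80) = 1.58 × 10^-4
Ka = x²/(C₀ − x); solving the quadratic gives x = 1.07 × 10^-3 M.
Fraction ionized = 1.07 × 10^-3 / 0.00837 = 0.1278 → 12.8%

12.8%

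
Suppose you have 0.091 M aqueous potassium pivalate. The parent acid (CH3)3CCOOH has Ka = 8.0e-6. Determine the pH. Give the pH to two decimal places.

(CH3)3CCOO- is the conjugate base of the weak acid (CH3)3CCOOH.
Kb = Kw/Ka = 1.0×10^-14 / 8.0 × 10^-6 = 1.25 × 10^-9
Let x = [OH-] at equilibrium. Kb = x²/(0.091 − x).
Since Kb ≪ C₀, x ≈ √(Kb·C₀) = 1.07 × 10^-5 M.
Check: 0.012% ionized — well under 5%, approximation valid.
pOH = 4.97, so pH = 14.00 − pOH = 9.03

pH = 9.03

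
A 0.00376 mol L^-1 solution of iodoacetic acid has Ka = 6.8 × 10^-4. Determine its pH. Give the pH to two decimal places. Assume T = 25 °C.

ICH2COOH ⇌ ICH2COO- + H+
From the ICE table, Ka = [H+]²/(0.00376 − [H+]) = 6.8 × 10^-4.
[H+] is not negligible relative to C₀; solve [H+]² + 0.00068·[H+] − 2.56e-06 = 0.
[H+] = (−Ka + √(Ka² + 4·Ka·C₀))/2 = 1.29 × 10^-3 M
pH = −log(1.29 × 10^-3) = 2.89

pH = 2.89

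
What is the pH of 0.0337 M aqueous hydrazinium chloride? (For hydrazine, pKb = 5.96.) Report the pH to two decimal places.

N2H5+ is the conjugate acid of the weak base N2H4.
Kb = 10^(−5.96) = 1.10 × 10^-6
Ka = Kw/Kb = 1.0×10^-14 / 1.10 × 10^-6 = 9.09 × 10^-9
From the ICE table, Ka = [H+]²/(0.0337 − [H+]) = 9.09 × 10^-9.
Since Ka ≪ C₀, [H+] ≈ √(Ka·C₀) = 1.75 × 10^-5 M.
Check: 0.052% ionized — well under 5%, approximation valid.
pH = −log[H+] = −log(1.75 × 10^-5) = 4.76

pH = 4.76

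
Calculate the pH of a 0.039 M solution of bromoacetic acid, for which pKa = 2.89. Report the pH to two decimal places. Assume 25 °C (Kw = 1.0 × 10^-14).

BrCH2COOH ⇌ BrCH2COO- + H+
Ka = 10^(−2.89) = 1.29 × 10^-3
Let x = [H+] at equilibrium. Ka = x²/(0.039 − x).
The 5% rule fails; solving x² + Ka·x − Ka·C₀ = 0 exactly:
x = [−0.00129 + √(0.00129² + 0.000201)]/2 = 6.48 × 10^-3 M
pH = −log(6.48 × 10^-3) = 2.19

pH = 2.19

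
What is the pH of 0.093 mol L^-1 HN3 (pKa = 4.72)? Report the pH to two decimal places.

pH = 2.88

HN3 ⇌ N3- + H+
Ka = 10^(−4.72) = 1.91 × 10^-5
From the ICE table, Ka = [H+]²/(0.093 − [H+]) = 1.91 × 10^-5.
Assume [H+] ≪ 0.093: [H+] ≈ √(1.91 × 10^-5 × 0.093) = 1.33 × 10^-3 M
Check: 1.4% ionized — well under 5%, approximation valid.
pH = −log[H+] = −log(1.33 × 10^-3) = 2.88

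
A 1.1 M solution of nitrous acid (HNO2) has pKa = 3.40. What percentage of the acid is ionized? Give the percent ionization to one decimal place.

1.9%

HNO2 ⇌ NO2- + H+; let x = [H+] at equilibrium.
Ka = 10^(−3.40) = 3.98 × 10^-4
x ≈ √(Ka·C₀) = √(3.98 × 10^-4 × 1.1) = 2.09 × 10^-2 M
Fraction ionized = 2.09 × 10^-2 / 1.1 = 0.0190 → 1.9%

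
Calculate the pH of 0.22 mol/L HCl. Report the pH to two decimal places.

HCl is a strong acid and dissociates completely, so [H+] = 0.22 M.
pH = -log(0.22) = 0.66

pH = 0.66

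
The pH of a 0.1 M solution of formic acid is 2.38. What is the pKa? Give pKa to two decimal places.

[H+] = 10^(-2.38) = 4.17 × 10^-3 M
At equilibrium [HA] = 0.1 − 4.17 × 10^-3 = 9.58 × 10^-2 M
Ka = [H+][A-]/[HA] = (4.17 × 10^-3)² / 9.58 × 10^-2 = 1.82 × 10^-4
pKa = -log(1.82 × 10^-4) = 3.74

pKa = 3.74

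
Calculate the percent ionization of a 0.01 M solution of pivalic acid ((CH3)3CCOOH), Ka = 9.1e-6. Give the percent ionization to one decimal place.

(CH3)3CCOOH ⇌ (CH3)3CCOO- + H+; let x = [H+] at equilibrium.
x ≈ √(Ka·C₀) = √(9.1 × 10^-6 × 0.01) = 3.02 × 10^-4 M
Fraction ionized = 3.02 × 10^-4 / 0.01 = 0.0302 → 3.0%

3.0%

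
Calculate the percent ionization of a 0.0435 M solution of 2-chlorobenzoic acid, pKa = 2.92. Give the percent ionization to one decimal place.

15.3%

ClC6H4COOH ⇌ ClC6H4COO- + H+; let x = [H+] at equilibrium.
Ka = 10^(−2.92) = 1.20 × 10^-3
Solve x² + 0.0012x − 5.22e-05 = 0 → x = 6.65 × 10^-3 M
Fraction ionized = 6.65 × 10^-3 / 0.0435 = 0.1529 → 15.3%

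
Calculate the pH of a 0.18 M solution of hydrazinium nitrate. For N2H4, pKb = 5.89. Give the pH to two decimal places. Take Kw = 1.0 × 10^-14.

pH = 4.43

N2H5+ is the conjugate acid of the weak base N2H4.
Kb = 10^(−5.89) = 1.29 × 10^-6
Ka = Kw/Kb = 1.0×10^-14 / 1.29 × 10^-6 = 7.75 × 10^-9
From the ICE table, Ka = [H+]²/(0.18 − [H+]) = 7.75 × 10^-9.
Neglecting [H+] in the denominator: [H+] = √(7.75 × 10^-9 × 0.18) = 3.73 × 10^-5 M
Check: 0.021% ionized — well under 5%, approximation valid.
pH = −log[H+] = −log(3.73 × 10^-5) = 4.43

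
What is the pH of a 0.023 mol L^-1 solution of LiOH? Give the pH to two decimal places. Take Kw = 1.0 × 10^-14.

pH = 12.36

LiOH is a strong base; [OH-] = 0.023 M.
pOH = -log(0.023) = 1.64
pH = 14.00 - 1.64 = 12.36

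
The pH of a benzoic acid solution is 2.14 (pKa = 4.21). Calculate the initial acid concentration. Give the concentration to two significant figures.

C₀ = 8.6 × 10^-1 M

[H+] = 10^(-2.14) = 7.24 × 10^-3 M = x
Ka = 10^(−4.21) = 6.17 × 10^-5
Ka = x²/(C₀ − x) ⇒ C₀ = x + x²/Ka
C₀ = 7.24 × 10^-3 + (7.24 × 10^-3)²/(6.17 × 10^-5) = 8.57 × 10^-1 M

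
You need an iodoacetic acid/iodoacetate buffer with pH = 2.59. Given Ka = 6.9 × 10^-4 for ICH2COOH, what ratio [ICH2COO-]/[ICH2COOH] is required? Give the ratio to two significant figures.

pKa = -log(6.9 × 10^-4) = 3.161
pH = pKa + log(r) ⇒ log(r) = 2.59 − 3.161 = -0.571
r = [ICH2COO-]/[ICH2COOH] = 10^(-0.571) = 0.269

ratio = 0.27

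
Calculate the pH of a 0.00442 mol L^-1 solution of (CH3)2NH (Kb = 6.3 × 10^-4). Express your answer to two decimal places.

pH = 11.14

(CH3)2NH + H2O ⇌ (CH3)2NH2+ + OH-
Let x = [OH-] at equilibrium. Kb = x²/(0.00442 − x).
Here C₀/Kb ≈ 7.02, so the small-x approximation fails. Use the quadratic:
x = [−0.00063 + √(0.00063² + 1.11e-05)]/2 = 1.38 × 10^-3 M
pOH = −log(1.38 × 10^-3) = 2.86; pH = 14.00 − 2.86 = 11.14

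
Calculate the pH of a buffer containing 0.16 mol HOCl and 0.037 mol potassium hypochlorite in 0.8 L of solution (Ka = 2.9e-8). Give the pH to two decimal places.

pH = 6.90

pKa = −log(2.9 × 10^-8) = 7.538
Using pH = pKa + log([base]/[acid]) with [base]/[acid] = 0.037/0.16:
pH = 7.538 + (-0.636) = 6.90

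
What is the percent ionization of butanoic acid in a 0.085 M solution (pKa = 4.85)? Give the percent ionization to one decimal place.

1.3%

CH3(CH2)2COOH ⇌ CH3(CH2)2COO- + H+; let x = [H+] at equilibrium.
Ka = 10^(−4.85) = 1.41 × 10^-5
x ≈ √(Ka·C₀) = √(1.41 × 10^-5 × 0.085) = 1.09 × 10^-3 M
Fraction ionized = 1.09 × 10^-3 / 0.085 = 0.0128 → 1.3%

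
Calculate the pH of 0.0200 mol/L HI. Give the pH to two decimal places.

HI is a strong acid and dissociates completely, so [H+] = 0.0200 M.
pH = -log(0.02) = 1.70

pH = 1.70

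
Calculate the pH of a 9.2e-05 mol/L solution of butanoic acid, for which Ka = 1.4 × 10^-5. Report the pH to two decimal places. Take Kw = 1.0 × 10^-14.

CH3(CH2)2COOH ⇌ CH3(CH2)2COO- + H+
Let x = [H+] at equilibrium. Ka = x²/(9.2e-05 − x).
The 5% rule fails; solving x² + Ka·x − Ka·C₀ = 0 exactly:
x = [−1.4e-05 + √(1.4e-05² + 5.15e-09)]/2 = 2.96 × 10^-5 M
pH = −log(2.96 × 10^-5) = 4.53

pH = 4.53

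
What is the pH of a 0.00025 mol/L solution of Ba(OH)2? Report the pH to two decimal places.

Ba(OH)2 is a strong base (each formula unit releases 2 OH-); [OH-] = 0.0005 M.
pOH = -log(0.0005) = 3.30
pH = 14.00 - 3.30 = 10.70

pH = 10.70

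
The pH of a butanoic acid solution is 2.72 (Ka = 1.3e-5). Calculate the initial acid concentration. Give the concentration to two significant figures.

[H+] = 10^(-2.72) = 1.91 × 10^-3 M = x
Ka = x²/(C₀ − x) ⇒ C₀ = x + x²/Ka
C₀ = 1.91 × 10^-3 + (1.91 × 10^-3)²/(1.3 × 10^-5) = 2.83 × 10^-1 M

C₀ = 2.8 × 10^-1 M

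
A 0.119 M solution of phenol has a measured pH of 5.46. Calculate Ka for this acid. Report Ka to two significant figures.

Ka = 1.0 × 10^-10

[H+] = 10^(-5.46) = 3.47 × 10^-6 M
At equilibrium [HA] = 0.119 − 3.47 × 10^-6 = 1.19 × 10^-1 M
Ka = [H+][A-]/[HA] = (3.47 × 10^-6)² / 1.19 × 10^-1 = 1.0 × 10^-10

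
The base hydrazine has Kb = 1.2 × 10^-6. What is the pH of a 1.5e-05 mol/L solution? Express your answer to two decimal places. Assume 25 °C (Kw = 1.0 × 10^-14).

pH = 8.57

N2H4 + H2O ⇌ N2H5+ + OH-
From the ICE table, Kb = [OH-]²/(1.5e-05 − [OH-]) = 1.2 × 10^-6.
The 5% rule fails; solving [OH-]² + Kb·[OH-] − Kb·C₀ = 0 exactly:
[OH-] = (−Kb + √(Kb² + 4·Kb·C₀))/2 = 3.68 × 10^-6 M
pOH = 5.43, so pH = 14.00 − pOH = 8.57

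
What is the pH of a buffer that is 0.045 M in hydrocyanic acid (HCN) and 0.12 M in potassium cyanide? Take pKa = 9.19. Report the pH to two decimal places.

pH = 9.62

pH = pKa + log([A⁻]/[HA]) = 9.19 + log(0.12/0.045)
pH = 9.19 + (+0.426) = 9.62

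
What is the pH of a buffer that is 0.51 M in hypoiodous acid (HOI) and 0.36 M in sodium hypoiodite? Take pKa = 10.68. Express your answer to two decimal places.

pH = pKa + log([A⁻]/[HA]) = 10.68 + log(0.36/0.51)
pH = 10.68 + (-0.151) = 10.53

pH = 10.53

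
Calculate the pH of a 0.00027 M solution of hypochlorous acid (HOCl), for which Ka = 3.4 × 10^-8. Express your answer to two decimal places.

pH = 5.52

HOCl ⇌ OCl- + H+
Ka = x²/(0.00027 − x) = 3.4 × 10^-8
Since Ka ≪ C₀, x ≈ √(Ka·C₀) = 3.03 × 10^-6 M.
Check: 1.1% ionized — well under 5%, approximation valid.
pH = −log[H+] = −log(3.03 × 10^-6) = 5.52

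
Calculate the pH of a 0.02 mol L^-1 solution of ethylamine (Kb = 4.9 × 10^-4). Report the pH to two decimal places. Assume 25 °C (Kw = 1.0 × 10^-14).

pH = 11.46

C2H5NH2 + H2O ⇌ C2H5NH3+ + OH-
From the ICE table, Kb = x²/(0.02 − x) = 4.9 × 10^-4.
x is not negligible relative to C₀; solve x² + 0.00049·x − 9.8e-06 = 0.
x = [−0.00049 + √(0.00049² + 3.92e-05)]/2 = 2.90 × 10^-3 M
pOH = −log(2.90 × 10^-3) = 2.54; pH = 14.00 − 2.54 = 11.46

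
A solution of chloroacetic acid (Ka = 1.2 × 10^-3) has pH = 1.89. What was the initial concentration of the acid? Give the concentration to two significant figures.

C₀ = 1.5 × 10^-1 M

[H+] = 10^(-1.89) = 1.29 × 10^-2 M = x
Ka = x²/(C₀ − x) ⇒ C₀ = x + x²/Ka
C₀ = 1.29 × 10^-2 + (1.29 × 10^-2)²/(1.2 × 10^-3) = 1.52 × 10^-1 M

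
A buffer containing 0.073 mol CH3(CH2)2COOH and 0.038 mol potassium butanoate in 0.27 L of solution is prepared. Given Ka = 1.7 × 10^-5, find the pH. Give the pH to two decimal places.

pKa = −log(1.7 × 10^-5) = 4.770
pH = pKa + log([A⁻]/[HA]) = 4.770 + log(0.038/0.073)
pH = 4.770 + (-0.284) = 4.49

pH = 4.49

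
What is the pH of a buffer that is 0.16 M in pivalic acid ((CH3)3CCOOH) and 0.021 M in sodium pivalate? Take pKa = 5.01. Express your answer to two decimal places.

Henderson–Hasselbalch: pH = pKa + log([(CH3)3CCOO-]/[(CH3)3CCOOH]) = 5.01 + log(0.021/0.16)
pH = 5.01 + (-0.882) = 4.13

pH = 4.13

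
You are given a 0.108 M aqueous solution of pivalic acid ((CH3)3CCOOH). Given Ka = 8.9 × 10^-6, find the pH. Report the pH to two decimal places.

pH = 3.01

(CH3)3CCOOH ⇌ (CH3)3CCOO- + H+
From the ICE table, Ka = [H+]²/(0.108 − [H+]) = 8.9 × 10^-6.
Neglecting [H+] in the denominator: [H+] = √(8.9 × 10^-6 × 0.108) = 9.80 × 10^-4 M
Check: 0.91% ionized — well under 5%, approximation valid.
pH = −log(9.80 × 10^-4) = 3.01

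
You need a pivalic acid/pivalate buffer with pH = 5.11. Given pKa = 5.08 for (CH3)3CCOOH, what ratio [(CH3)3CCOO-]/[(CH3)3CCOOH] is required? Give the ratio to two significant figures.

ratio = 1.1

pH = pKa + log(r) ⇒ log(r) = 5.11 − 5.08 = +0.03
r = [(CH3)3CCOO-]/[(CH3)3CCOOH] = 10^(+0.03) = 1.07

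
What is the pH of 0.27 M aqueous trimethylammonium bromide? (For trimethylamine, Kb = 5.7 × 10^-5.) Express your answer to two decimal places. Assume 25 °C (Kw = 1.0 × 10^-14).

pH = 5.16

(CH3)3NH+ is the conjugate acid of the weak base (CH3)3N.
Ka = Kw/Kb = 1.0×10^-14 / 5.7 × 10^-5 = 1.75 × 10^-10
Let x = [H+] at equilibrium. Ka = x²/(0.27 − x).
Since Ka ≪ C₀, x ≈ √(Ka·C₀) = 6.87 × 10^-6 M.
(x/C₀ = 0.0025% < 5%, so the approximation holds.)
pH = −log[H+] = −log(6.87 × 10^-6) = 5.16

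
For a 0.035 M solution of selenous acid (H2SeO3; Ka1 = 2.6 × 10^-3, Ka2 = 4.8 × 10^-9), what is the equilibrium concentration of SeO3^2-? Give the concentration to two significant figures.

First ionization gives [H+] ≈ [HSeO3-] = 8.33 × 10^-3 M.
Second step: Ka2 = [H+][SeO3^2-]/[HSeO3-] ≈ [SeO3^2-] (since [H+] ≈ [HSeO3-]).
So [SeO3^2-] ≈ Ka2.

4.8 × 10^-9 M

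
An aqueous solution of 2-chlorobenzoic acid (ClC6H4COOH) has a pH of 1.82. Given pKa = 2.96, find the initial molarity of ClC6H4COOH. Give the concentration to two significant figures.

[H+] = 10^(-1.82) = 1.51 × 10^-2 M = x
Ka = 10^(−2.96) = 1.10 × 10^-3
Ka = x²/(C₀ − x) ⇒ C₀ = x + x²/Ka
C₀ = 1.51 × 10^-2 + (1.51 × 10^-2)²/(1.10 × 10^-3) = 2.22 × 10^-1 M

C₀ = 2.2 × 10^-1 M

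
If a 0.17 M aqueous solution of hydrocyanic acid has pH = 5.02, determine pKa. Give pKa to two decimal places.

pKa = 9.27

[H+] = 10^(-5.02) = 9.55 × 10^-6 M
At equilibrium [HA] = 0.17 − 9.55 × 10^-6 = 1.70 × 10^-1 M
Ka = [H+][A-]/[HA] = (9.55 × 10^-6)² / 1.70 × 10^-1 = 5.36 × 10^-10
pKa = -log(5.36 × 10^-10) = 9.27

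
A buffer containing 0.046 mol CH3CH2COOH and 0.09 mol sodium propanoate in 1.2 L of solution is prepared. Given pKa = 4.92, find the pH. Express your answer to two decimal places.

Henderson–Hasselbalch: pH = pKa + log([CH3CH2COO-]/[CH3CH2COOH]) = 4.92 + log(0.09/0.046)
pH = 4.92 + (+0.291) = 5.21

pH = 5.21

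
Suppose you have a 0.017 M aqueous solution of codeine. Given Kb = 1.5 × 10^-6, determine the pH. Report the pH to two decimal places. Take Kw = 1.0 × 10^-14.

pH = 10.20

C18H21NO3 + H2O ⇌ C18H22NO3+ + OH-
From the ICE table, Kb = [OH-]²/(0.017 − [OH-]) = 1.5 × 10^-6.
Assume [OH-] ≪ 0.017: [OH-] ≈ √(1.5 × 10^-6 × 0.017) = 1.60 × 10^-4 M
pOH = 3.80, so pH = 14.00 − pOH = 10.20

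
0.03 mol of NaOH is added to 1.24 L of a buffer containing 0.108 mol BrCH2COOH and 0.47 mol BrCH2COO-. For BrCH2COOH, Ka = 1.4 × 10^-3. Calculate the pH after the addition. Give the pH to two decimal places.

After neutralization: n(BrCH2COOH) = 0.078 mol, n(BrCH2COO-) = 0.5 mol.
pKa = −log(1.4 × 10^-3) = 2.854
pH = pKa + log([A⁻]/[HA]) = 2.854 + log(0.5/0.078) = 2.854 +0.807

pH = 3.66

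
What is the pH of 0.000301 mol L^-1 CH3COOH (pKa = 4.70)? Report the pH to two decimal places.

CH3COOH ⇌ CH3COO- + H+
Ka = 10^(−4.70) = 2.00 × 10^-5
From the ICE table, Ka = [H+]²/(0.000301 − [H+]) = 2.00 × 10^-5.
[H+] is not negligible relative to C₀; solve [H+]² + 2e-05·[H+] − 6.02e-09 = 0.
[H+] = (−Ka + √(Ka² + 4·Ka·C₀))/2 = 6.82 × 10^-5 M
pH = −log(6.82 × 10^-5) = 4.17

pH = 4.17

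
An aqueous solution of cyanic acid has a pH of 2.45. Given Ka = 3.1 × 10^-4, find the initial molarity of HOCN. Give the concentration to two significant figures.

C₀ = 4.4 × 10^-2 M

[H+] = 10^(-2.45) = 3.55 × 10^-3 M = x
Ka = x²/(C₀ − x) ⇒ C₀ = x + x²/Ka
C₀ = 3.55 × 10^-3 + (3.55 × 10^-3)²/(3.1 × 10^-4) = 4.42 × 10^-2 M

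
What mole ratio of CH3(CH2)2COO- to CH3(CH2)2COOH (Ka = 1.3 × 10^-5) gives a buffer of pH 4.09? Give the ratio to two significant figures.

pKa = -log(1.3 × 10^-5) = 4.886
pH = pKa + log(r) ⇒ log(r) = 4.09 − 4.886 = -0.796
r = [CH3(CH2)2COO-]/[CH3(CH2)2COOH] = 10^(-0.796) = 0.16

ratio = 0.16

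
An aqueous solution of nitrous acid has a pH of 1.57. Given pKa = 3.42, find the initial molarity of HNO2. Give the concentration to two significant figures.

C₀ = 1.9 M

[H+] = 10^(-1.57) = 2.69 × 10^-2 M = x
Ka = 10^(−3.42) = 3.80 × 10^-4
Ka = x²/(C₀ − x) ⇒ C₀ = x + x²/Ka
C₀ = 2.69 × 10^-2 + (2.69 × 10^-2)²/(3.80 × 10^-4) = 1.93 M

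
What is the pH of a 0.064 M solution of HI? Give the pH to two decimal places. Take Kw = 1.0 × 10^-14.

HI is a strong acid and dissociates completely, so [H+] = 0.064 M.
pH = -log(0.064) = 1.19

pH = 1.19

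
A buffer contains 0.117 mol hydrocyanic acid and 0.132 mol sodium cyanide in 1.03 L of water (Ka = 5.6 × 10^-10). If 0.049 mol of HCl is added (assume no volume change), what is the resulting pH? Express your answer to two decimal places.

Added H+ converts CN- to HCN: HCN → 0.166 mol, CN- → 0.083 mol.
pKa = −log(5.6 × 10^-10) = 9.252
Henderson–Hasselbalch with mole ratio 0.083/0.166: pH = 9.252 + (-0.301)

pH = 8.95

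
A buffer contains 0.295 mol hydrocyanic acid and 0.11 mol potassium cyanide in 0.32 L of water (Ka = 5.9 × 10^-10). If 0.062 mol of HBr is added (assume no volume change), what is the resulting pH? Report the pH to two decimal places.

pH = 8.36

After neutralization: n(HCN) = 0.357 mol, n(CN-) = 0.048 mol.
pKa = −log(5.9 × 10^-10) = 9.229
pH = pKa + log(n_CN-/n_HCN) = 9.229 + log(0.048/0.357) = 9.229 + (-0.871)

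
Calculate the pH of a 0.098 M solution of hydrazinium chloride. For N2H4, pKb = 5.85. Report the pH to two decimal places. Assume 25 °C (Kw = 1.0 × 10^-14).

N2H5+ is the conjugate acid of the weak base N2H4.
Kb = 10^(−5.85) = 1.41 × 10^-6
Ka = Kw/Kb = 1.0×10^-14 / 1.41 × 10^-6 = 7.09 × 10^-9
From the ICE table, Ka = [H+]²/(0.098 − [H+]) = 7.09 × 10^-9.
Neglecting [H+] in the denominator: [H+] = √(7.09 × 10^-9 × 0.098) = 2.64 × 10^-5 M
pH = −log[H+] = −log(2.64 × 10^-5) = 4.58

pH = 4.58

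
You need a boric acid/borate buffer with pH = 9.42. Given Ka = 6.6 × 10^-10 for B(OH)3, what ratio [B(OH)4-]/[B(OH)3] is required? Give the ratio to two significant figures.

ratio = 1.7

pKa = -log(6.6 × 10^-10) = 9.180
pH = pKa + log(r) ⇒ log(r) = 9.42 − 9.180 = +0.240
r = [B(OH)4-]/[B(OH)3] = 10^(+0.240) = 1.74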